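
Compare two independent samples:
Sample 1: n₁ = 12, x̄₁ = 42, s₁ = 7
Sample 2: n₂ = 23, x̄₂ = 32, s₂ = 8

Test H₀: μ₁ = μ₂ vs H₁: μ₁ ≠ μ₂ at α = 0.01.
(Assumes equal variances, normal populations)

Answer: t = 3.6559, reject H₀

Derivation:
Pooled variance: s²_p = [11×7² + 22×8²]/(33) = 59.0000
s_p = 7.6811
SE = s_p×√(1/n₁ + 1/n₂) = 7.6811×√(1/12 + 1/23) = 2.7353
t = (x̄₁ - x̄₂)/SE = (42 - 32)/2.7353 = 3.6559
df = 33, t-critical = ±2.733
Decision: reject H₀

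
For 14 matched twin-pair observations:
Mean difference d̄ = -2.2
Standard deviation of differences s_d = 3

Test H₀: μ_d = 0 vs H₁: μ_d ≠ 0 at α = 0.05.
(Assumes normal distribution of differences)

df = n - 1 = 13
SE = s_d/√n = 3/√14 = 0.8018
t = d̄/SE = -2.2/0.8018 = -2.7438
Critical value: t_{0.025,13} = ±2.160
p-value ≈ 0.0167
Decision: reject H₀

Answer: t = -2.7438, reject H₀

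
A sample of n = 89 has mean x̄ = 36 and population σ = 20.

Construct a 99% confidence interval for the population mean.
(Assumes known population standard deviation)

Confidence level: 99%, α = 0.01
z_0.005 = 2.576
SE = σ/√n = 20/√89 = 2.1200
Margin of error = 2.576 × 2.1200 = 5.4611
CI: x̄ ± margin = 36 ± 5.4611
CI: (30.5389, 41.4611)

Answer: (30.5389, 41.4611)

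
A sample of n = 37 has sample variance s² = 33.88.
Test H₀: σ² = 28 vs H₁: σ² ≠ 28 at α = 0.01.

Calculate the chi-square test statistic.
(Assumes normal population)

Answer: χ² = 43.5600, fail to reject H₀

Derivation:
df = n - 1 = 36
χ² = (n-1)s²/σ₀² = 36×33.88/28 = 43.5600
Critical values: χ²_{0.995,36} = 17.887, χ²_{0.005,36} = 61.581
Rejection region: χ² < 17.887 or χ² > 61.581
Decision: fail to reject H₀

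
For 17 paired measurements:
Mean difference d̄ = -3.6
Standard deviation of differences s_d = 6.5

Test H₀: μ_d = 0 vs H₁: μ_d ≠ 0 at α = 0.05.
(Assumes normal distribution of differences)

df = n - 1 = 16
SE = s_d/√n = 6.5/√17 = 1.5765
t = d̄/SE = -3.6/1.5765 = -2.2835
Critical value: t_{0.025,16} = ±2.120
p-value ≈ 0.0364
Decision: reject H₀

Answer: t = -2.2835, reject H₀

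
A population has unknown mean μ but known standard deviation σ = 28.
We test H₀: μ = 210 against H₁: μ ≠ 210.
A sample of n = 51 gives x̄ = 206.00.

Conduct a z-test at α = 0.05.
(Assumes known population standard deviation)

Standard error: SE = σ/√n = 28/√51 = 3.9208
z-statistic: z = (x̄ - μ₀)/SE = (206.00 - 210)/3.9208 = -1.0202
Critical value: ±1.960
p-value = 0.3076
Decision: fail to reject H₀

Answer: z = -1.0202, fail to reject H₀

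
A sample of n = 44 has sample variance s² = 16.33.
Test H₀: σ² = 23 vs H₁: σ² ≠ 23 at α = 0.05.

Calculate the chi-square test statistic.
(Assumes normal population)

Answer: χ² = 30.5300, fail to reject H₀

Derivation:
df = n - 1 = 43
χ² = (n-1)s²/σ₀² = 43×16.33/23 = 30.5300
Critical values: χ²_{0.975,43} = 26.785, χ²_{0.025,43} = 62.990
Rejection region: χ² < 26.785 or χ² > 62.990
Decision: fail to reject H₀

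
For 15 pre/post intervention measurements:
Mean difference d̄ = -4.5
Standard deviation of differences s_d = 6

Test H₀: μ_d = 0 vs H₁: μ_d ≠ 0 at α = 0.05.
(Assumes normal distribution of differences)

Answer: t = -2.9047, reject H₀

Derivation:
df = n - 1 = 14
SE = s_d/√n = 6/√15 = 1.5492
t = d̄/SE = -4.5/1.5492 = -2.9047
Critical value: t_{0.025,14} = ±2.145
p-value ≈ 0.0115
Decision: reject H₀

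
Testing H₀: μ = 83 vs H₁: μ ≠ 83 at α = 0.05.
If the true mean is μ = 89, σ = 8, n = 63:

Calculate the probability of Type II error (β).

Answer: β ≈ 0.0000

Derivation:
SE = σ/√n = 8/√63 = 1.0079
Critical values: μ₀ ± z_0.025×SE = 83 ± 1.960×1.0079
Acceptance region: (81.0245, 84.9755)
Under H₁ (μ = 89): z_high = (84.9755 - 89)/1.0079 = -3.9930, z_low = (81.0245 - 89)/1.0079 = -7.9130
β = P(not reject | H₁) = Φ(-3.9930) - Φ(-7.9130) ≈ 0.0000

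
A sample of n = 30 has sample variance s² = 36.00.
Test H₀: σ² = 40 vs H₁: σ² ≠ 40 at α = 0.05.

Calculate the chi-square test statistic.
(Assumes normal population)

Answer: χ² = 26.1000, fail to reject H₀

Derivation:
df = n - 1 = 29
χ² = (n-1)s²/σ₀² = 29×36.00/40 = 26.1000
Critical values: χ²_{0.975,29} = 16.047, χ²_{0.025,29} = 45.722
Rejection region: χ² < 16.047 or χ² > 45.722
Decision: fail to reject H₀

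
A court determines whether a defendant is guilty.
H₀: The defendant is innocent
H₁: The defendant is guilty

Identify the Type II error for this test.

Answer: Acquitting a guilty person

Derivation:
A Type I error (probability α) occurs when we reject a true H₀.
A Type II error (probability β) occurs when we fail to reject a false H₀.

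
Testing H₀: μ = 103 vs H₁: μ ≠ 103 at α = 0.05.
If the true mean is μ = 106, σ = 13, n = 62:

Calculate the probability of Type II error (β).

Answer: β ≈ 0.5567

Derivation:
SE = σ/√n = 13/√62 = 1.6510
Critical values: μ₀ ± z_0.025×SE = 103 ± 1.960×1.6510
Acceptance region: (99.7640, 106.2360)
Under H₁ (μ = 106): z_high = (106.2360 - 106)/1.6510 = 0.1429, z_low = (99.7640 - 106)/1.6510 = -3.7771
β = P(not reject | H₁) = Φ(0.1429) - Φ(-3.7771) ≈ 0.5567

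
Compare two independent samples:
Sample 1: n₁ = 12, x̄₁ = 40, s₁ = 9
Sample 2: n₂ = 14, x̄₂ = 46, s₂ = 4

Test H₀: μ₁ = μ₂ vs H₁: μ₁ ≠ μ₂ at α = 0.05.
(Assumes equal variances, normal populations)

Answer: t = -2.2539, reject H₀

Derivation:
Pooled variance: s²_p = [11×9² + 13×4²]/(24) = 45.7917
s_p = 6.7670
SE = s_p×√(1/n₁ + 1/n₂) = 6.7670×√(1/12 + 1/14) = 2.6621
t = (x̄₁ - x̄₂)/SE = (40 - 46)/2.6621 = -2.2539
df = 24, t-critical = ±2.064
Decision: reject H₀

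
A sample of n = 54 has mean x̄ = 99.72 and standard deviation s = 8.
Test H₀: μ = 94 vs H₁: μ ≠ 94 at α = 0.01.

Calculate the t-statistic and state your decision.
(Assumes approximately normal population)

Answer: t = 5.2540, reject H₀

Derivation:
df = n - 1 = 53
SE = s/√n = 8/√54 = 1.0887
t = (x̄ - μ₀)/SE = (99.72 - 94)/1.0887 = 5.2540
Critical value: t_{0.005,53} = ±2.672
p-value < 0.0001
Decision: reject H₀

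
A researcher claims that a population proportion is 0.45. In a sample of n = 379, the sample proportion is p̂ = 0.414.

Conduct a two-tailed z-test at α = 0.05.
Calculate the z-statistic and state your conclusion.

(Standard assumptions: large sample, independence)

Answer: z = -1.4087, fail to reject H₀

Derivation:
H₀: p = 0.45, H₁: p ≠ 0.45
Standard error: SE = √(p₀(1-p₀)/n) = √(0.45×0.55/379) = 0.025555
z-statistic: z = (p̂ - p₀)/SE = (0.414 - 0.45)/0.025555 = -1.4087
Critical value: z_0.025 = ±1.960
p-value = 0.1589
Decision: fail to reject H₀ at α = 0.05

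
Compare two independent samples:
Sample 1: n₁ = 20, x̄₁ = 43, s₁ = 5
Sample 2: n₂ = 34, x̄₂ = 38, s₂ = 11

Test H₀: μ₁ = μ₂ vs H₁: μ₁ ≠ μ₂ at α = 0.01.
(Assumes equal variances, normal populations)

Answer: t = 1.9141, fail to reject H₀

Derivation:
Pooled variance: s²_p = [19×5² + 33×11²]/(52) = 85.9231
s_p = 9.2695
SE = s_p×√(1/n₁ + 1/n₂) = 9.2695×√(1/20 + 1/34) = 2.6122
t = (x̄₁ - x̄₂)/SE = (43 - 38)/2.6122 = 1.9141
df = 52, t-critical = ±2.674
Decision: fail to reject H₀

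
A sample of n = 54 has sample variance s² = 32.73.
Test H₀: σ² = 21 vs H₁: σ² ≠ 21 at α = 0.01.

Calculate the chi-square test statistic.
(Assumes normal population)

df = n - 1 = 53
χ² = (n-1)s²/σ₀² = 53×32.73/21 = 82.6043
Critical values: χ²_{0.995,53} = 30.230, χ²_{0.005,53} = 83.253
Rejection region: χ² < 30.230 or χ² > 83.253
Decision: fail to reject H₀

Answer: χ² = 82.6043, fail to reject H₀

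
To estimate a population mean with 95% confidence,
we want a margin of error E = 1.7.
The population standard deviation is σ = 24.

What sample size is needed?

z_0.025 = 1.960
n = (z×σ/E)² = (1.960×24/1.7)²
n = 765.6615
Round up: n = 766

Answer: n = 766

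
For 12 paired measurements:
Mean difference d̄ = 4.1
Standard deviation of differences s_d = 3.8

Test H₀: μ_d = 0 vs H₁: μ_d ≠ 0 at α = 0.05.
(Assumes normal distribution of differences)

Answer: t = 3.7375, reject H₀

Derivation:
df = n - 1 = 11
SE = s_d/√n = 3.8/√12 = 1.0970
t = d̄/SE = 4.1/1.0970 = 3.7375
Critical value: t_{0.025,11} = ±2.201
p-value ≈ 0.0033
Decision: reject H₀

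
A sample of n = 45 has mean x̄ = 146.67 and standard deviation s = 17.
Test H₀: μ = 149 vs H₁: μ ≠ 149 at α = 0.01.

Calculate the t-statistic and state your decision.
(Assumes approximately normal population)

df = n - 1 = 44
SE = s/√n = 17/√45 = 2.5342
t = (x̄ - μ₀)/SE = (146.67 - 149)/2.5342 = -0.9194
Critical value: t_{0.005,44} = ±2.692
p-value ≈ 0.3629
Decision: fail to reject H₀

Answer: t = -0.9194, fail to reject H₀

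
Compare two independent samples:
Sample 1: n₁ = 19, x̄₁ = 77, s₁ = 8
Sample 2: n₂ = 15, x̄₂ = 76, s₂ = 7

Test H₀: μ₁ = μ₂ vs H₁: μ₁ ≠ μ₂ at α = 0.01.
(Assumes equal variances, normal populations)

Answer: t = 0.3820, fail to reject H₀

Derivation:
Pooled variance: s²_p = [18×8² + 14×7²]/(32) = 57.4375
s_p = 7.5788
SE = s_p×√(1/n₁ + 1/n₂) = 7.5788×√(1/19 + 1/15) = 2.6177
t = (x̄₁ - x̄₂)/SE = (77 - 76)/2.6177 = 0.3820
df = 32, t-critical = ±2.738
Decision: fail to reject H₀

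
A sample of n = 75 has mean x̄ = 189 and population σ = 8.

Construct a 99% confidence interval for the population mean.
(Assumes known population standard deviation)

Answer: (186.6203, 191.3797)

Derivation:
Confidence level: 99%, α = 0.01
z_0.005 = 2.576
SE = σ/√n = 8/√75 = 0.9238
Margin of error = 2.576 × 0.9238 = 2.3797
CI: x̄ ± margin = 189 ± 2.3797
CI: (186.6203, 191.3797)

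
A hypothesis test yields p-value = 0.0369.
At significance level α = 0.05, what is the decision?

Compare p-value to α:
0.0369 < 0.05
Decision: reject H₀

Answer: reject H₀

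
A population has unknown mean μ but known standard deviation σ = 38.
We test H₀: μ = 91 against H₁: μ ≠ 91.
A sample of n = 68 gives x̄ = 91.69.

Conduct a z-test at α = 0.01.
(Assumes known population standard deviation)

Standard error: SE = σ/√n = 38/√68 = 4.6082
z-statistic: z = (x̄ - μ₀)/SE = (91.69 - 91)/4.6082 = 0.1497
Critical value: ±2.576
p-value = 0.8810
Decision: fail to reject H₀

Answer: z = 0.1497, fail to reject H₀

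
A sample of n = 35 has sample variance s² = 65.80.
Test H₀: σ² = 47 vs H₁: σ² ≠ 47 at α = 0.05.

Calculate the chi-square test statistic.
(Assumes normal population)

Answer: χ² = 47.6000, fail to reject H₀

Derivation:
df = n - 1 = 34
χ² = (n-1)s²/σ₀² = 34×65.80/47 = 47.6000
Critical values: χ²_{0.975,34} = 19.806, χ²_{0.025,34} = 51.966
Rejection region: χ² < 19.806 or χ² > 51.966
Decision: fail to reject H₀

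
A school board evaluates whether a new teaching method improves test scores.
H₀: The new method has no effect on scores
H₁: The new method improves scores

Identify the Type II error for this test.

Answer: Failing to adopt an effective teaching method

Derivation:
Type I error: rejecting H₀ when it is actually true (false positive).
Type II error: failing to reject H₀ when H₁ is actually true (false negative).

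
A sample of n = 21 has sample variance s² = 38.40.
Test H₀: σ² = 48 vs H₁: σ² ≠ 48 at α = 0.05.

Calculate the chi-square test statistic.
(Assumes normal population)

Answer: χ² = 16.0000, fail to reject H₀

Derivation:
df = n - 1 = 20
χ² = (n-1)s²/σ₀² = 20×38.40/48 = 16.0000
Critical values: χ²_{0.975,20} = 9.591, χ²_{0.025,20} = 34.170
Rejection region: χ² < 9.591 or χ² > 34.170
Decision: fail to reject H₀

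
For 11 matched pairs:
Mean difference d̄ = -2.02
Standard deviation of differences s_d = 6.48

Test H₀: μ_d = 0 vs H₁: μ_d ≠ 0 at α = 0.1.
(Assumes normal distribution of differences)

df = n - 1 = 10
SE = s_d/√n = 6.48/√11 = 1.9538
t = d̄/SE = -2.02/1.9538 = -1.0339
Critical value: t_{0.05,10} = ±1.812
p-value ≈ 0.3255
Decision: fail to reject H₀

Answer: t = -1.0339, fail to reject H₀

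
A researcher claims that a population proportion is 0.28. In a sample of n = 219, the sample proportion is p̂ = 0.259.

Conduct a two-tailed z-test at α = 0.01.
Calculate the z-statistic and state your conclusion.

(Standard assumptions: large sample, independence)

H₀: p = 0.28, H₁: p ≠ 0.28
Standard error: SE = √(p₀(1-p₀)/n) = √(0.28×0.72/219) = 0.030341
z-statistic: z = (p̂ - p₀)/SE = (0.259 - 0.28)/0.030341 = -0.6921
Critical value: z_0.005 = ±2.576
p-value = 0.4889
Decision: fail to reject H₀ at α = 0.01

Answer: z = -0.6921, fail to reject H₀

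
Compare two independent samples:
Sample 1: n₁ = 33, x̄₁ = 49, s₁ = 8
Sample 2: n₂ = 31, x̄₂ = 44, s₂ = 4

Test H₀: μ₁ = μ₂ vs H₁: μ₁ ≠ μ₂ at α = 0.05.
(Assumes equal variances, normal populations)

Pooled variance: s²_p = [32×8² + 30×4²]/(62) = 40.7742
s_p = 6.3855
SE = s_p×√(1/n₁ + 1/n₂) = 6.3855×√(1/33 + 1/31) = 1.5972
t = (x̄₁ - x̄₂)/SE = (49 - 44)/1.5972 = 3.1305
df = 62, t-critical = ±1.999
Decision: reject H₀

Answer: t = 3.1305, reject H₀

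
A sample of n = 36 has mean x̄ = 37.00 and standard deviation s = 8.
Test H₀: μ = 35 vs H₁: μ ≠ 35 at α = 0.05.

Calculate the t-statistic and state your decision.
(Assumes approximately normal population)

Answer: t = 1.5000, fail to reject H₀

Derivation:
df = n - 1 = 35
SE = s/√n = 8/√36 = 1.3333
t = (x̄ - μ₀)/SE = (37.00 - 35)/1.3333 = 1.5000
Critical value: t_{0.025,35} = ±2.030
p-value ≈ 0.1426
Decision: fail to reject H₀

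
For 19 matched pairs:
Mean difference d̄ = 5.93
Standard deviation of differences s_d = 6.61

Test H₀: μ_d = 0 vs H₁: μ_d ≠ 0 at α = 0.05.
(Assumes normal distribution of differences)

Answer: t = 3.9106, reject H₀

Derivation:
df = n - 1 = 18
SE = s_d/√n = 6.61/√19 = 1.5164
t = d̄/SE = 5.93/1.5164 = 3.9106
Critical value: t_{0.025,18} = ±2.101
p-value ≈ 0.0010
Decision: reject H₀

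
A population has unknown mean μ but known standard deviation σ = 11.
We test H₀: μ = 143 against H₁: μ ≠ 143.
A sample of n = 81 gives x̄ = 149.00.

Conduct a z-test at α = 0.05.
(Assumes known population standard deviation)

Standard error: SE = σ/√n = 11/√81 = 1.2222
z-statistic: z = (x̄ - μ₀)/SE = (149.00 - 143)/1.2222 = 4.9092
Critical value: ±1.960
p-value < 0.0001
Decision: reject H₀

Answer: z = 4.9092, reject H₀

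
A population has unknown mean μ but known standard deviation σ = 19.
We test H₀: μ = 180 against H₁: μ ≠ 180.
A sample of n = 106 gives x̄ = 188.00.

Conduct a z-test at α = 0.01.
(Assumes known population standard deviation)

Answer: z = 4.3351, reject H₀

Derivation:
Standard error: SE = σ/√n = 19/√106 = 1.8454
z-statistic: z = (x̄ - μ₀)/SE = (188.00 - 180)/1.8454 = 4.3351
Critical value: ±2.576
p-value < 0.0001
Decision: reject H₀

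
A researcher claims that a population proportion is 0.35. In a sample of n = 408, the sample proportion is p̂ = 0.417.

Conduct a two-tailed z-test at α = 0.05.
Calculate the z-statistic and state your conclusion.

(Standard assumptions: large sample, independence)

H₀: p = 0.35, H₁: p ≠ 0.35
Standard error: SE = √(p₀(1-p₀)/n) = √(0.35×0.65/408) = 0.023614
z-statistic: z = (p̂ - p₀)/SE = (0.417 - 0.35)/0.023614 = 2.8373
Critical value: z_0.025 = ±1.960
p-value = 0.0045
Decision: reject H₀ at α = 0.05

Answer: z = 2.8373, reject H₀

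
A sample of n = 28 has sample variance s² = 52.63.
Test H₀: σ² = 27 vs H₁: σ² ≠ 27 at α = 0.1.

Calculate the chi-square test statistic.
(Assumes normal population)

df = n - 1 = 27
χ² = (n-1)s²/σ₀² = 27×52.63/27 = 52.6300
Critical values: χ²_{0.95,27} = 16.151, χ²_{0.05,27} = 40.113
Rejection region: χ² < 16.151 or χ² > 40.113
Decision: reject H₀

Answer: χ² = 52.6300, reject H₀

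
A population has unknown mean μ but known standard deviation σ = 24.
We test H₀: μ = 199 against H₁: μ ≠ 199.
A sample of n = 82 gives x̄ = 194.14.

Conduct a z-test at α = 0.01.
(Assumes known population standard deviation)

Answer: z = -1.8337, fail to reject H₀

Derivation:
Standard error: SE = σ/√n = 24/√82 = 2.6504
z-statistic: z = (x̄ - μ₀)/SE = (194.14 - 199)/2.6504 = -1.8337
Critical value: ±2.576
p-value = 0.0667
Decision: fail to reject H₀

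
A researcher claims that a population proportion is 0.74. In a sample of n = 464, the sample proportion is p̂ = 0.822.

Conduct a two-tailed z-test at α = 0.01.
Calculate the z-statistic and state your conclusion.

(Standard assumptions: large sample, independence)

H₀: p = 0.74, H₁: p ≠ 0.74
Standard error: SE = √(p₀(1-p₀)/n) = √(0.74×0.26/464) = 0.020363
z-statistic: z = (p̂ - p₀)/SE = (0.822 - 0.74)/0.020363 = 4.0269
Critical value: z_0.005 = ±2.576
p-value = 0.0001
Decision: reject H₀ at α = 0.01

Answer: z = 4.0269, reject H₀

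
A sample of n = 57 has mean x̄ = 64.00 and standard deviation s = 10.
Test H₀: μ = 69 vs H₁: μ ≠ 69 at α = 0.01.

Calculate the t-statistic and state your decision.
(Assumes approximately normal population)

Answer: t = -3.7750, reject H₀

Derivation:
df = n - 1 = 56
SE = s/√n = 10/√57 = 1.3245
t = (x̄ - μ₀)/SE = (64.00 - 69)/1.3245 = -3.7750
Critical value: t_{0.005,56} = ±2.667
p-value ≈ 0.0004
Decision: reject H₀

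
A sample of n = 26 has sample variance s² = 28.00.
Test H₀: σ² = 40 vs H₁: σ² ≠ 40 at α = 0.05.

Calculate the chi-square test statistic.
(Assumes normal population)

df = n - 1 = 25
χ² = (n-1)s²/σ₀² = 25×28.00/40 = 17.5000
Critical values: χ²_{0.975,25} = 13.120, χ²_{0.025,25} = 40.646
Rejection region: χ² < 13.120 or χ² > 40.646
Decision: fail to reject H₀

Answer: χ² = 17.5000, fail to reject H₀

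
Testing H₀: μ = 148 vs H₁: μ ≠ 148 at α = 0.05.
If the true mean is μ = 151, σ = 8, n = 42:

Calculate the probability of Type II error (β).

Answer: β ≈ 0.3191

Derivation:
SE = σ/√n = 8/√42 = 1.2344
Critical values: μ₀ ± z_0.025×SE = 148 ± 1.960×1.2344
Acceptance region: (145.5806, 150.4194)
Under H₁ (μ = 151): z_high = (150.4194 - 151)/1.2344 = -0.4703, z_low = (145.5806 - 151)/1.2344 = -4.3903
β = P(not reject | H₁) = Φ(-0.4703) - Φ(-4.3903) ≈ 0.3191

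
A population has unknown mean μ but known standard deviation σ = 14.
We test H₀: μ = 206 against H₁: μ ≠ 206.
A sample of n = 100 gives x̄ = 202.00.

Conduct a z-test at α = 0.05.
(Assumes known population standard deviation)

Standard error: SE = σ/√n = 14/√100 = 1.4000
z-statistic: z = (x̄ - μ₀)/SE = (202.00 - 206)/1.4000 = -2.8571
Critical value: ±1.960
p-value = 0.0043
Decision: reject H₀

Answer: z = -2.8571, reject H₀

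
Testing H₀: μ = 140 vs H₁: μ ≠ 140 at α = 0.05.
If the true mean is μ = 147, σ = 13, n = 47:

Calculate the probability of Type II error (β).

SE = σ/√n = 13/√47 = 1.8962
Critical values: μ₀ ± z_0.025×SE = 140 ± 1.960×1.8962
Acceptance region: (136.2834, 143.7166)
Under H₁ (μ = 147): z_high = (143.7166 - 147)/1.8962 = -1.7316, z_low = (136.2834 - 147)/1.8962 = -5.6516
β = P(not reject | H₁) = Φ(-1.7316) - Φ(-5.6516) ≈ 0.0417

Answer: β ≈ 0.0417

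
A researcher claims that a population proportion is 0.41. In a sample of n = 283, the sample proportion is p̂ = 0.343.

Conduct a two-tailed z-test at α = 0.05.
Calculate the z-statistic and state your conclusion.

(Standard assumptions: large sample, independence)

Answer: z = -2.2917, reject H₀

Derivation:
H₀: p = 0.41, H₁: p ≠ 0.41
Standard error: SE = √(p₀(1-p₀)/n) = √(0.41×0.59/283) = 0.029236
z-statistic: z = (p̂ - p₀)/SE = (0.343 - 0.41)/0.029236 = -2.2917
Critical value: z_0.025 = ±1.960
p-value = 0.0219
Decision: reject H₀ at α = 0.05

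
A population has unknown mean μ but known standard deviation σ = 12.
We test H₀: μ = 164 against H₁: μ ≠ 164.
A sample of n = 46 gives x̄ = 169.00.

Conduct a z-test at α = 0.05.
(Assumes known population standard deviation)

Standard error: SE = σ/√n = 12/√46 = 1.7693
z-statistic: z = (x̄ - μ₀)/SE = (169.00 - 164)/1.7693 = 2.8260
Critical value: ±1.960
p-value = 0.0047
Decision: reject H₀

Answer: z = 2.8260, reject H₀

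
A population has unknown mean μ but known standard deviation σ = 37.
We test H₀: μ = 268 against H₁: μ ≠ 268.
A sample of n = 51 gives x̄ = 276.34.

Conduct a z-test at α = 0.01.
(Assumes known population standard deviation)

Standard error: SE = σ/√n = 37/√51 = 5.1810
z-statistic: z = (x̄ - μ₀)/SE = (276.34 - 268)/5.1810 = 1.6097
Critical value: ±2.576
p-value = 0.1075
Decision: fail to reject H₀

Answer: z = 1.6097, fail to reject H₀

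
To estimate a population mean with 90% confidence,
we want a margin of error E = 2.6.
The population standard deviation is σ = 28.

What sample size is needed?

Answer: n = 314

Derivation:
z_0.05 = 1.645
n = (z×σ/E)² = (1.645×28/2.6)²
n = 313.8349
Round up: n = 314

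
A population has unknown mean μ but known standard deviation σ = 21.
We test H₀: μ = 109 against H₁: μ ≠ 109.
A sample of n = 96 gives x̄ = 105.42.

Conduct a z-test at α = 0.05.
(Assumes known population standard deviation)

Answer: z = -1.6703, fail to reject H₀

Derivation:
Standard error: SE = σ/√n = 21/√96 = 2.1433
z-statistic: z = (x̄ - μ₀)/SE = (105.42 - 109)/2.1433 = -1.6703
Critical value: ±1.960
p-value = 0.0949
Decision: fail to reject H₀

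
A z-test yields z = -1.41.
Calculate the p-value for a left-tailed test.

Answer: p-value ≈ 0.0793

Derivation:
For z = -1.41:
p = P(Z < -1.41) = Φ(-1.41) = 0.0793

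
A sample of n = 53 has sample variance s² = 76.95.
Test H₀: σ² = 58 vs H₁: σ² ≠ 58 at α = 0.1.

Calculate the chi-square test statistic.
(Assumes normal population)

df = n - 1 = 52
χ² = (n-1)s²/σ₀² = 52×76.95/58 = 68.9897
Critical values: χ²_{0.95,52} = 36.437, χ²_{0.05,52} = 69.832
Rejection region: χ² < 36.437 or χ² > 69.832
Decision: fail to reject H₀

Answer: χ² = 68.9897, fail to reject H₀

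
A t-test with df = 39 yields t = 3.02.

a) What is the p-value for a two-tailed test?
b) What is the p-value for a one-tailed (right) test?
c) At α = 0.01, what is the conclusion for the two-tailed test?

Using t-distribution with df = 39:
a) Two-tailed: p = 2×P(T > 3.02) = 0.0044
b) One-tailed: p = P(T > 3.02) = 0.0022
c) 0.0044 < 0.01, reject H₀

Answer: a) 0.0044, b) 0.0022, c) reject H₀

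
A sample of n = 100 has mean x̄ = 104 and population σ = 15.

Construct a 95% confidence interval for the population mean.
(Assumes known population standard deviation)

Answer: (101.0600, 106.9400)

Derivation:
Confidence level: 95%, α = 0.05
z_0.025 = 1.960
SE = σ/√n = 15/√100 = 1.5000
Margin of error = 1.960 × 1.5000 = 2.9400
CI: x̄ ± margin = 104 ± 2.9400
CI: (101.0600, 106.9400)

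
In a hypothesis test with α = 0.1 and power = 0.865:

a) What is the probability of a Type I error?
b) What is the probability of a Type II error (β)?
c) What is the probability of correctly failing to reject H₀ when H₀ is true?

a) Type I error probability = α = 0.1
b) Power = P(reject H₀ | H₁ true) = 1 - β = 0.865, so Type II error probability = β = 1 - Power = 0.135
c) P(fail to reject H₀ | H₀ true) = 1 - α = 0.9

Answer: a) 0.1, b) 0.135, c) 0.9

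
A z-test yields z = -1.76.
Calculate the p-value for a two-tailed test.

Answer: p-value ≈ 0.0784

Derivation:
For z = -1.76:
p = 2×P(Z > |-1.76|) = 2×(1 - Φ(1.76)) = 0.0784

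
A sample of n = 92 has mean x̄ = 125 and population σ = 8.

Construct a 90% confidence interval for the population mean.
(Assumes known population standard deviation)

Answer: (123.6279, 126.3721)

Derivation:
Confidence level: 90%, α = 0.1
z_0.05 = 1.645
SE = σ/√n = 8/√92 = 0.8341
Margin of error = 1.645 × 0.8341 = 1.3721
CI: x̄ ± margin = 125 ± 1.3721
CI: (123.6279, 126.3721)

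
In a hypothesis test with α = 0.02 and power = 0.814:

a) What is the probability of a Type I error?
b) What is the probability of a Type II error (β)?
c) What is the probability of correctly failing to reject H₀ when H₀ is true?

Answer: a) 0.02, b) 0.186, c) 0.98

Derivation:
a) Type I error probability = α = 0.02
b) Power = P(reject H₀ | H₁ true) = 1 - β = 0.814, so Type II error probability = β = 1 - Power = 0.186
c) P(fail to reject H₀ | H₀ true) = 1 - α = 0.98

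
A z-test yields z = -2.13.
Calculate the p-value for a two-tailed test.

Answer: p-value ≈ 0.0332

Derivation:
For z = -2.13:
p = 2×P(Z > |-2.13|) = 2×(1 - Φ(2.13)) = 0.0332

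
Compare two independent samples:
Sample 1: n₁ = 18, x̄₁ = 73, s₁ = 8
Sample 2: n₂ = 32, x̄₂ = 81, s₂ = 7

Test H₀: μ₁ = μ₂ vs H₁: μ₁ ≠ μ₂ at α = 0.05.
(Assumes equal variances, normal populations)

Pooled variance: s²_p = [17×8² + 31×7²]/(48) = 54.3125
s_p = 7.3697
SE = s_p×√(1/n₁ + 1/n₂) = 7.3697×√(1/18 + 1/32) = 2.1713
t = (x̄₁ - x̄₂)/SE = (73 - 81)/2.1713 = -3.6844
df = 48, t-critical = ±2.011
Decision: reject H₀

Answer: t = -3.6844, reject H₀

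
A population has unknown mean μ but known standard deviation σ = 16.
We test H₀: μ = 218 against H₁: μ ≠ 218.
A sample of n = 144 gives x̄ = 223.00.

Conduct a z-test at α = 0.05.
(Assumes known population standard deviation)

Standard error: SE = σ/√n = 16/√144 = 1.3333
z-statistic: z = (x̄ - μ₀)/SE = (223.00 - 218)/1.3333 = 3.7501
Critical value: ±1.960
p-value = 0.0002
Decision: reject H₀

Answer: z = 3.7501, reject H₀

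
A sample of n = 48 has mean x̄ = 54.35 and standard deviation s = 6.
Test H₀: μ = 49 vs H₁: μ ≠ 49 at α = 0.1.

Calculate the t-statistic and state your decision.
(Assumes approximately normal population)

Answer: t = 6.1778, reject H₀

Derivation:
df = n - 1 = 47
SE = s/√n = 6/√48 = 0.8660
t = (x̄ - μ₀)/SE = (54.35 - 49)/0.8660 = 6.1778
Critical value: t_{0.05,47} = ±1.678
p-value < 0.0001
Decision: reject H₀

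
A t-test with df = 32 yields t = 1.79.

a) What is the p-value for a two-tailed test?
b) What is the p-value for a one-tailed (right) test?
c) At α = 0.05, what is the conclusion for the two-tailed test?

Answer: a) 0.0829, b) 0.0415, c) fail to reject H₀

Derivation:
Using t-distribution with df = 32:
a) Two-tailed: p = 2×P(T > 1.79) = 0.0829
b) One-tailed: p = P(T > 1.79) = 0.0415
c) 0.0829 ≥ 0.05, fail to reject H₀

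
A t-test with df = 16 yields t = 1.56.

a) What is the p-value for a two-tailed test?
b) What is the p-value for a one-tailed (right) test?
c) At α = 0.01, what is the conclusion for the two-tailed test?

Using t-distribution with df = 16:
a) Two-tailed: p = 2×P(T > 1.56) = 0.1383
b) One-tailed: p = P(T > 1.56) = 0.0692
c) 0.1383 ≥ 0.01, fail to reject H₀

Answer: a) 0.1383, b) 0.0692, c) fail to reject H₀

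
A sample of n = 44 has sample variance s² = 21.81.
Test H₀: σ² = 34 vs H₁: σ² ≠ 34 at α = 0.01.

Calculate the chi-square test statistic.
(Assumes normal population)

Answer: χ² = 27.5832, fail to reject H₀

Derivation:
df = n - 1 = 43
χ² = (n-1)s²/σ₀² = 43×21.81/34 = 27.5832
Critical values: χ²_{0.995,43} = 22.859, χ²_{0.005,43} = 70.616
Rejection region: χ² < 22.859 or χ² > 70.616
Decision: fail to reject H₀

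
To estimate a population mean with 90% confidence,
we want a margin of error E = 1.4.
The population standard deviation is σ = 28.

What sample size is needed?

Answer: n = 1083

Derivation:
z_0.05 = 1.645
n = (z×σ/E)² = (1.645×28/1.4)²
n = 1082.4100
Round up: n = 1083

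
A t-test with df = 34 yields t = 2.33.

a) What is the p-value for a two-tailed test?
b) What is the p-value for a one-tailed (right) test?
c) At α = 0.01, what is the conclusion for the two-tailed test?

Using t-distribution with df = 34:
a) Two-tailed: p = 2×P(T > 2.33) = 0.0259
b) One-tailed: p = P(T > 2.33) = 0.0129
c) 0.0259 ≥ 0.01, fail to reject H₀

Answer: a) 0.0259, b) 0.0129, c) fail to reject H₀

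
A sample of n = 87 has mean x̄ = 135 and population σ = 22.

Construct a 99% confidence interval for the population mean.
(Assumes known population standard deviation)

Answer: (128.9242, 141.0758)

Derivation:
Confidence level: 99%, α = 0.01
z_0.005 = 2.576
SE = σ/√n = 22/√87 = 2.3586
Margin of error = 2.576 × 2.3586 = 6.0758
CI: x̄ ± margin = 135 ± 6.0758
CI: (128.9242, 141.0758)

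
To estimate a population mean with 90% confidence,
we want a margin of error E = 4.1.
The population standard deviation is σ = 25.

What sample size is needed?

Answer: n = 101

Derivation:
z_0.05 = 1.645
n = (z×σ/E)² = (1.645×25/4.1)²
n = 100.6107
Round up: n = 101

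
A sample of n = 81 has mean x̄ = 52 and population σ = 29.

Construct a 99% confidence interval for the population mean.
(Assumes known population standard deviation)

Confidence level: 99%, α = 0.01
z_0.005 = 2.576
SE = σ/√n = 29/√81 = 3.2222
Margin of error = 2.576 × 3.2222 = 8.3004
CI: x̄ ± margin = 52 ± 8.3004
CI: (43.6996, 60.3004)

Answer: (43.6996, 60.3004)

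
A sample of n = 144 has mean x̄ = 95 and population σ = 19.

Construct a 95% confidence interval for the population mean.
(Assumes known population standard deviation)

Answer: (91.8967, 98.1033)

Derivation:
Confidence level: 95%, α = 0.05
z_0.025 = 1.960
SE = σ/√n = 19/√144 = 1.5833
Margin of error = 1.960 × 1.5833 = 3.1033
CI: x̄ ± margin = 95 ± 3.1033
CI: (91.8967, 98.1033)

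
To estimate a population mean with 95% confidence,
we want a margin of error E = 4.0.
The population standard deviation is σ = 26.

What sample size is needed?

z_0.025 = 1.960
n = (z×σ/E)² = (1.960×26/4.0)²
n = 162.3076
Round up: n = 163

Answer: n = 163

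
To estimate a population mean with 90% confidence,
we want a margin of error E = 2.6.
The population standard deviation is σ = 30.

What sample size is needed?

Answer: n = 361

Derivation:
z_0.05 = 1.645
n = (z×σ/E)² = (1.645×30/2.6)²
n = 360.2696
Round up: n = 361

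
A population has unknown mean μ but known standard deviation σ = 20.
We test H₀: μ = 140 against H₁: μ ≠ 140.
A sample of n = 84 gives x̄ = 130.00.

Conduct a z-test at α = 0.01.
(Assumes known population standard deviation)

Answer: z = -4.5825, reject H₀

Derivation:
Standard error: SE = σ/√n = 20/√84 = 2.1822
z-statistic: z = (x̄ - μ₀)/SE = (130.00 - 140)/2.1822 = -4.5825
Critical value: ±2.576
p-value < 0.0001
Decision: reject H₀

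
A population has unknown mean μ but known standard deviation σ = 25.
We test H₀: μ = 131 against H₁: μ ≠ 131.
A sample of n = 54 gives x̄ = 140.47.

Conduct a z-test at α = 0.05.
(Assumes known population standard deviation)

Answer: z = 2.7836, reject H₀

Derivation:
Standard error: SE = σ/√n = 25/√54 = 3.4021
z-statistic: z = (x̄ - μ₀)/SE = (140.47 - 131)/3.4021 = 2.7836
Critical value: ±1.960
p-value = 0.0054
Decision: reject H₀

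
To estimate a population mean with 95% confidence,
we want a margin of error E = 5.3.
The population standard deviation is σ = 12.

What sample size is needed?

Answer: n = 20

Derivation:
z_0.025 = 1.960
n = (z×σ/E)² = (1.960×12/5.3)²
n = 19.6935
Round up: n = 20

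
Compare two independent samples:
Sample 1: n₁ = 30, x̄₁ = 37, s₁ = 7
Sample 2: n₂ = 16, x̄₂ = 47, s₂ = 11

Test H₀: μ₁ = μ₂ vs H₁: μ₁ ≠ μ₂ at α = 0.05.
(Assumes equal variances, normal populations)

Answer: t = -3.7668, reject H₀

Derivation:
Pooled variance: s²_p = [29×7² + 15×11²]/(44) = 73.5455
s_p = 8.5759
SE = s_p×√(1/n₁ + 1/n₂) = 8.5759×√(1/30 + 1/16) = 2.6548
t = (x̄₁ - x̄₂)/SE = (37 - 47)/2.6548 = -3.7668
df = 44, t-critical = ±2.015
Decision: reject H₀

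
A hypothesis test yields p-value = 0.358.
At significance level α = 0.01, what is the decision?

Compare p-value to α:
0.358 ≥ 0.01
Decision: fail to reject H₀

Answer: fail to reject H₀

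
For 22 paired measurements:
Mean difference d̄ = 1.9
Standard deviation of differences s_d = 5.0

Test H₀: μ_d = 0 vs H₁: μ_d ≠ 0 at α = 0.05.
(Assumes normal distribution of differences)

Answer: t = 1.7824, fail to reject H₀

Derivation:
df = n - 1 = 21
SE = s_d/√n = 5.0/√22 = 1.0660
t = d̄/SE = 1.9/1.0660 = 1.7824
Critical value: t_{0.025,21} = ±2.080
p-value ≈ 0.0891
Decision: fail to reject H₀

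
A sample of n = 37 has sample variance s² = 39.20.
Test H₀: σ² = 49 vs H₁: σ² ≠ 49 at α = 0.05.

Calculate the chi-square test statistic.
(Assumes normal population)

Answer: χ² = 28.8000, fail to reject H₀

Derivation:
df = n - 1 = 36
χ² = (n-1)s²/σ₀² = 36×39.20/49 = 28.8000
Critical values: χ²_{0.975,36} = 21.336, χ²_{0.025,36} = 54.437
Rejection region: χ² < 21.336 or χ² > 54.437
Decision: fail to reject H₀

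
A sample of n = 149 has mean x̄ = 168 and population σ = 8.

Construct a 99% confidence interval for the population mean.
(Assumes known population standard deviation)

Answer: (166.3117, 169.6883)

Derivation:
Confidence level: 99%, α = 0.01
z_0.005 = 2.576
SE = σ/√n = 8/√149 = 0.6554
Margin of error = 2.576 × 0.6554 = 1.6883
CI: x̄ ± margin = 168 ± 1.6883
CI: (166.3117, 169.6883)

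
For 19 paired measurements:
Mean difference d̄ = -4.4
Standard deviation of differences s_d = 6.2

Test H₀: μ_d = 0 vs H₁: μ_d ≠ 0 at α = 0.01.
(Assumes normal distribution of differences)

df = n - 1 = 18
SE = s_d/√n = 6.2/√19 = 1.4224
t = d̄/SE = -4.4/1.4224 = -3.0934
Critical value: t_{0.005,18} = ±2.878
p-value ≈ 0.0063
Decision: reject H₀

Answer: t = -3.0934, reject H₀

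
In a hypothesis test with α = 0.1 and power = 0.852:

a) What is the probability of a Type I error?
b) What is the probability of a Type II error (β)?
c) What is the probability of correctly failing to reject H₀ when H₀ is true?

a) Type I error probability = α = 0.1
b) Power = P(reject H₀ | H₁ true) = 1 - β = 0.852, so Type II error probability = β = 1 - Power = 0.148
c) P(fail to reject H₀ | H₀ true) = 1 - α = 0.9

Answer: a) 0.1, b) 0.148, c) 0.9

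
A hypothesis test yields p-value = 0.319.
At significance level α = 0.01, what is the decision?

Answer: fail to reject H₀

Derivation:
Compare p-value to α:
0.319 ≥ 0.01
Decision: fail to reject H₀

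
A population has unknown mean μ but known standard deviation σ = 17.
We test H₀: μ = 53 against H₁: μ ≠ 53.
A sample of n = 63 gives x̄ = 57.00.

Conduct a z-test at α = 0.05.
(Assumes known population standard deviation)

Answer: z = 1.8676, fail to reject H₀

Derivation:
Standard error: SE = σ/√n = 17/√63 = 2.1418
z-statistic: z = (x̄ - μ₀)/SE = (57.00 - 53)/2.1418 = 1.8676
Critical value: ±1.960
p-value = 0.0618
Decision: fail to reject H₀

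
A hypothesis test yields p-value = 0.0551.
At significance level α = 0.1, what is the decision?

Answer: reject H₀

Derivation:
Compare p-value to α:
0.0551 < 0.1
Decision: reject H₀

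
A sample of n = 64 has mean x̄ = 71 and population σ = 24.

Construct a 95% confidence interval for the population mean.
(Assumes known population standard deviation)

Confidence level: 95%, α = 0.05
z_0.025 = 1.960
SE = σ/√n = 24/√64 = 3.0000
Margin of error = 1.960 × 3.0000 = 5.8800
CI: x̄ ± margin = 71 ± 5.8800
CI: (65.1200, 76.8800)

Answer: (65.1200, 76.8800)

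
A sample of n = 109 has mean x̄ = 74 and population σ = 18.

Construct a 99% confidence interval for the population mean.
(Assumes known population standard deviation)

Answer: (69.5587, 78.4413)

Derivation:
Confidence level: 99%, α = 0.01
z_0.005 = 2.576
SE = σ/√n = 18/√109 = 1.7241
Margin of error = 2.576 × 1.7241 = 4.4413
CI: x̄ ± margin = 74 ± 4.4413
CI: (69.5587, 78.4413)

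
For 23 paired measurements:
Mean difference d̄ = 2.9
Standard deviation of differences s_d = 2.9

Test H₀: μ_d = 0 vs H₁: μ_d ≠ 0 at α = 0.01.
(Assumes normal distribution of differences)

df = n - 1 = 22
SE = s_d/√n = 2.9/√23 = 0.6047
t = d̄/SE = 2.9/0.6047 = 4.7958
Critical value: t_{0.005,22} = ±2.819
p-value ≈ 0.0001
Decision: reject H₀

Answer: t = 4.7958, reject H₀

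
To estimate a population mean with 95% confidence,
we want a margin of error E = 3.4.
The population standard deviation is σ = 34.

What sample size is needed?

z_0.025 = 1.960
n = (z×σ/E)² = (1.960×34/3.4)²
n = 384.1600
Round up: n = 385

Answer: n = 385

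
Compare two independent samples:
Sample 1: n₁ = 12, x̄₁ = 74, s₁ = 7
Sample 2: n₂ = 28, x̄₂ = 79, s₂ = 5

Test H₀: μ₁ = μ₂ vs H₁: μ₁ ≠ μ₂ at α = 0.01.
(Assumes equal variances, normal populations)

Answer: t = -2.5638, fail to reject H₀

Derivation:
Pooled variance: s²_p = [11×7² + 27×5²]/(38) = 31.9474
s_p = 5.6522
SE = s_p×√(1/n₁ + 1/n₂) = 5.6522×√(1/12 + 1/28) = 1.9502
t = (x̄₁ - x̄₂)/SE = (74 - 79)/1.9502 = -2.5638
df = 38, t-critical = ±2.712
Decision: fail to reject H₀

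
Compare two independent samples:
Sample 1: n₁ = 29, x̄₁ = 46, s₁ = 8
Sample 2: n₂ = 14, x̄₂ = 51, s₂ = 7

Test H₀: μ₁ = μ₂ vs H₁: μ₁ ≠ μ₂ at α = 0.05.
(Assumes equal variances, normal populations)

Pooled variance: s²_p = [28×8² + 13×7²]/(41) = 59.2439
s_p = 7.6970
SE = s_p×√(1/n₁ + 1/n₂) = 7.6970×√(1/29 + 1/14) = 2.5049
t = (x̄₁ - x̄₂)/SE = (46 - 51)/2.5049 = -1.9961
df = 41, t-critical = ±2.020
Decision: fail to reject H₀

Answer: t = -1.9961, fail to reject H₀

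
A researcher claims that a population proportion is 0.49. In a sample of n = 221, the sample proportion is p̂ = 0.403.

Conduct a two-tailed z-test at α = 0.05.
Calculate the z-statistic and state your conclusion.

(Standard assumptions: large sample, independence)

Answer: z = -2.5872, reject H₀

Derivation:
H₀: p = 0.49, H₁: p ≠ 0.49
Standard error: SE = √(p₀(1-p₀)/n) = √(0.49×0.51/221) = 0.033627
z-statistic: z = (p̂ - p₀)/SE = (0.403 - 0.49)/0.033627 = -2.5872
Critical value: z_0.025 = ±1.960
p-value = 0.0097
Decision: reject H₀ at α = 0.05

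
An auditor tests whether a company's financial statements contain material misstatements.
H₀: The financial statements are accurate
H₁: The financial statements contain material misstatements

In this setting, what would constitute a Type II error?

Type I error (α): Rejecting H₀ when H₀ is true
Type II error (β): Failing to reject H₀ when H₁ is true

Answer: Failing to detect material misstatements that are actually present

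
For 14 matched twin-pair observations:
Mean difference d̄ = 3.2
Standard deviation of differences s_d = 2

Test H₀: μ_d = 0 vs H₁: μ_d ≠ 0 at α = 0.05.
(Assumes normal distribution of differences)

df = n - 1 = 13
SE = s_d/√n = 2/√14 = 0.5345
t = d̄/SE = 3.2/0.5345 = 5.9869
Critical value: t_{0.025,13} = ±2.160
p-value < 0.0001
Decision: reject H₀

Answer: t = 5.9869, reject H₀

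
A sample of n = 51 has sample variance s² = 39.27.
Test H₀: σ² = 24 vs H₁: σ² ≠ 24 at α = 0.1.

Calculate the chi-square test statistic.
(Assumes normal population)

Answer: χ² = 81.8125, reject H₀

Derivation:
df = n - 1 = 50
χ² = (n-1)s²/σ₀² = 50×39.27/24 = 81.8125
Critical values: χ²_{0.95,50} = 34.764, χ²_{0.05,50} = 67.505
Rejection region: χ² < 34.764 or χ² > 67.505
Decision: reject H₀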